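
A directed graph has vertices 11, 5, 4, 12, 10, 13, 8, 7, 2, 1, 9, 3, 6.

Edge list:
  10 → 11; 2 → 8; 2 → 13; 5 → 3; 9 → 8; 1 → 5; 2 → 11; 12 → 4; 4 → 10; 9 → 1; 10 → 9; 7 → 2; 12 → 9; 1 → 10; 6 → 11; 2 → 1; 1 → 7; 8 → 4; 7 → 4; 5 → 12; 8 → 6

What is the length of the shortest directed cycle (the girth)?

3

For each vertex v, BFS finds the shortest path from v back to v.
The shortest such closed walk is 1 → 10 → 9 → 1, length 3.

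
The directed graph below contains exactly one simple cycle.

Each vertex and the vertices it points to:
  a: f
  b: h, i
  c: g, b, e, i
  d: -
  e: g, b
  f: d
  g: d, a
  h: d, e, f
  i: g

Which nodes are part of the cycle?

b, e, h

DFS with gray/black marking from e:
e gray
  g gray
    d gray
    d black
    a gray
      f gray
        f→d: d black — skip
      f black
    a black
  g black
  b gray
    h gray
      h→d: d black — skip
      h→e: e is gray → back edge
Back edge closes the cycle e → b → h → e; its vertices are {b, e, h}.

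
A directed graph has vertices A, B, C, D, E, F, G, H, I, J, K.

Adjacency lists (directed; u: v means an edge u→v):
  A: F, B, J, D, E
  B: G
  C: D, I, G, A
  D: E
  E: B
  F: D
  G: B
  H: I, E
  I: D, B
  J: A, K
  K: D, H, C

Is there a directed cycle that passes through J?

Yes

J is on a cycle iff J can reach itself via ≥1 edge.
J → A → J — yes.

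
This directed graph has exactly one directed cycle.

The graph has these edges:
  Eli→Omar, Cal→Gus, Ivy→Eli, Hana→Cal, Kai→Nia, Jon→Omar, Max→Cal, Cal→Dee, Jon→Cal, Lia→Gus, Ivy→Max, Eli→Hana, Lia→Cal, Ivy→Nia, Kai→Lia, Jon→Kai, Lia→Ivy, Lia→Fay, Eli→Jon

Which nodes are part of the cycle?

Eli, Ivy, Jon, Kai, Lia

DFS with gray/black marking from Kai:
Kai gray
  Lia gray
    Fay gray
    Fay black
    Cal gray
      Dee gray
      Dee black
      Gus gray
      Gus black
    Cal black
    Ivy gray
      Nia gray
      Nia black
      Eli gray
        Hana gray
          Hana→Cal: Cal black — skip
        Hana black
        Omar gray
        Omar black
        Jon gray
          Jon→Omar: Omar black — skip
          Jon→Cal: Cal black — skip
          Jon→Kai: Kai is gray → back edge
Back edge closes the cycle Kai → Lia → Ivy → Eli → Jon → Kai; its vertices are {Eli, Ivy, Jon, Kai, Lia}.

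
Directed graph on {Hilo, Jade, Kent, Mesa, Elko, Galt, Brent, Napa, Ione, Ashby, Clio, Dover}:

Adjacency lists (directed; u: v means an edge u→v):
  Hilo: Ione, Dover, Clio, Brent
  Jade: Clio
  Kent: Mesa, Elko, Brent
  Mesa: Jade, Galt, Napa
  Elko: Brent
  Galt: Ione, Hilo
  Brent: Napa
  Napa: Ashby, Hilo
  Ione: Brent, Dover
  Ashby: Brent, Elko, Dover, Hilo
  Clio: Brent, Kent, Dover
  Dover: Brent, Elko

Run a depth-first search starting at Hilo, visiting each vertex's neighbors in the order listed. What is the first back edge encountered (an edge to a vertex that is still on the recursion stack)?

Ashby→Brent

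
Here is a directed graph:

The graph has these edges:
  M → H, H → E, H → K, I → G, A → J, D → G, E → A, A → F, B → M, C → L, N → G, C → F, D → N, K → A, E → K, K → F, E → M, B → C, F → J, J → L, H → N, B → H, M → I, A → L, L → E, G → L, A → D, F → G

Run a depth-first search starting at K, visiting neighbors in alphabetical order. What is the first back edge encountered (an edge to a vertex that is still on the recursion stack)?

E→A

DFS from K (visiting neighbors in alphabetical order); mark gray on enter, black on exit:
K gray
  A gray
    D gray
      G gray
        L gray
          E gray
            E→A: A is gray → back edge
First back edge: E → A.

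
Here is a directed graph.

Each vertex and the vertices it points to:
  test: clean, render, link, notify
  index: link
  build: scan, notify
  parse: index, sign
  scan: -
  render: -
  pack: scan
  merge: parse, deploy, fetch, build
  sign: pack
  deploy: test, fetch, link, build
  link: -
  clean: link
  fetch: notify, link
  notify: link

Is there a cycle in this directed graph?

DFS with white/gray/black marking, starting from merge:
merge gray
  parse gray
    index gray
      link gray
      link black
    index black
    sign gray
      pack gray
        scan gray
        scan black
      pack black
    sign black
  parse black
  deploy gray
    test gray
      clean gray
        clean→link: link black — skip
      clean black
      render gray
      render black
      test→link: link black — skip
      notify gray
        notify→link: link black — skip
      notify black
    test black
    fetch gray
      fetch→notify: notify black — skip
      fetch→link: link black — skip
    fetch black
    deploy→link: link black — skip
    build gray
      build→scan: scan black — skip
      build→notify: notify black — skip
    build black
  deploy black
  merge→fetch: fetch black — skip
  merge→build: build black — skip
merge black
Every edge goes to a white or black vertex — no back edge, so the graph is acyclic.

No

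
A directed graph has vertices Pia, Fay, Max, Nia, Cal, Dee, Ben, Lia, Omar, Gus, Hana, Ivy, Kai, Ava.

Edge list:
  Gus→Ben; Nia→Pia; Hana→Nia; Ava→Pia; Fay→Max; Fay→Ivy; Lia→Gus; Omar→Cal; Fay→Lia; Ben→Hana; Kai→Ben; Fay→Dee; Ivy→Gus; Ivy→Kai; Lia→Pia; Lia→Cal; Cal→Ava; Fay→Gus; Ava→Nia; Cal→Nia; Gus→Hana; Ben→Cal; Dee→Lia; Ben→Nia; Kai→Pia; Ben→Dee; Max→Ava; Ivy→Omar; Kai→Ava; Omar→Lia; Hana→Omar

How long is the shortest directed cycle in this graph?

4

For each vertex v, BFS finds the shortest path from v back to v.
The shortest such closed walk is Omar → Lia → Gus → Hana → Omar, length 4.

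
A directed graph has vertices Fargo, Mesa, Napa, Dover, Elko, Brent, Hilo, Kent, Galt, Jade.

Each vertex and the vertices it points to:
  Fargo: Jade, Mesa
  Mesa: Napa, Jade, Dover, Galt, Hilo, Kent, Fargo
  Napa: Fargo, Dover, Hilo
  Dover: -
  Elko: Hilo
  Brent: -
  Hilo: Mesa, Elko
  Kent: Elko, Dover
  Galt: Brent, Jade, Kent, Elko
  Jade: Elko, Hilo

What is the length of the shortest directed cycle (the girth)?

2

For each vertex v, BFS finds the shortest path from v back to v.
The shortest such closed walk is Mesa → Fargo → Mesa, length 2.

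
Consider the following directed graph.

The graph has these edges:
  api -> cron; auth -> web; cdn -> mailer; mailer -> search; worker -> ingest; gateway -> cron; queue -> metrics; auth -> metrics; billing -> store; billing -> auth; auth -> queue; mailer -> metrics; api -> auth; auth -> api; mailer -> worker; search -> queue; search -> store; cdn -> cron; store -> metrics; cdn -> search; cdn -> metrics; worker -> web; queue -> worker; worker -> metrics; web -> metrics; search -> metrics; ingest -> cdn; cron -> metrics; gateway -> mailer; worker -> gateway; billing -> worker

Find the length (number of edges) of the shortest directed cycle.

2

For each vertex v, BFS finds the shortest path from v back to v.
The shortest such closed walk is auth → api → auth, length 2.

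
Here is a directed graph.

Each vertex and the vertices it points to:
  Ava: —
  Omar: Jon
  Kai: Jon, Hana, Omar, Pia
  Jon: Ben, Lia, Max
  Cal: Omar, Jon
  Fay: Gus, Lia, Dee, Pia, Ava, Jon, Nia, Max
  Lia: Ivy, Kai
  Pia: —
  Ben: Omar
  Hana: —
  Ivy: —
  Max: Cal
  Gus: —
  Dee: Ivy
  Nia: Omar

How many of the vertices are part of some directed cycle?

A vertex is on a directed cycle iff it belongs to a strongly connected component of size ≥ 2 (or has a self-loop).
The vertices on cycles are {Ben, Cal, Jon, Kai, Lia, Max, Omar} — 7 in total.

7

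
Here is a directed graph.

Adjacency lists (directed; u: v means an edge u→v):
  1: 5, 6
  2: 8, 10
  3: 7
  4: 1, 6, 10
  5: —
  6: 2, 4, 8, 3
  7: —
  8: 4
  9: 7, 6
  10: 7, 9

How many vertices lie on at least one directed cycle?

A vertex is on a directed cycle iff it belongs to a strongly connected component of size ≥ 2 (or has a self-loop).
The vertices on cycles are {1, 2, 4, 6, 8, 9, 10} — 7 in total.

7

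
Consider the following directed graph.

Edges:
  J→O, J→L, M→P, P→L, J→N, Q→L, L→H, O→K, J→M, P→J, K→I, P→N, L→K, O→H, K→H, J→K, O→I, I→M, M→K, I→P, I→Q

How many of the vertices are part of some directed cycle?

8

A vertex is on a directed cycle iff it belongs to a strongly connected component of size ≥ 2 (or has a self-loop).
The vertices on cycles are {I, J, K, L, M, O, P, Q} — 8 in total.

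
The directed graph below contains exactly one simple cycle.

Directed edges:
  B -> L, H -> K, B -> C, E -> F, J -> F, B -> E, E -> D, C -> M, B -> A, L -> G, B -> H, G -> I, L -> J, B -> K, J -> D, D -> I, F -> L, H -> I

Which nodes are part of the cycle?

DFS with gray/black marking from L:
L gray
  J gray
    D gray
      I gray
      I black
    D black
    F gray
      F→L: L is gray → back edge
Back edge closes the cycle L → J → F → L; its vertices are {F, J, L}.

F, J, L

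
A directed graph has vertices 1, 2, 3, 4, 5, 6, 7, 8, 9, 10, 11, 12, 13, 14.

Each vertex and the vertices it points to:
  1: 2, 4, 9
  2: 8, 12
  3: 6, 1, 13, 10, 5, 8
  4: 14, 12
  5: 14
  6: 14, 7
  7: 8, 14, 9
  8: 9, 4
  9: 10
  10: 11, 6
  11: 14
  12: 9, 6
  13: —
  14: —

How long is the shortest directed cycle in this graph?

4

For each vertex v, BFS finds the shortest path from v back to v.
The shortest such closed walk is 10 → 6 → 7 → 9 → 10, length 4.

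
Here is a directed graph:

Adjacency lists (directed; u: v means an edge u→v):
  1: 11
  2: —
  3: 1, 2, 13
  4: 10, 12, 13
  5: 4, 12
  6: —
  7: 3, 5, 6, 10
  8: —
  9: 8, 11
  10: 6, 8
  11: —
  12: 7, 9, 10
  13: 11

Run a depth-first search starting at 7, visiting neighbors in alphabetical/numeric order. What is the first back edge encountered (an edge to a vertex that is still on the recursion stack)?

12->7

DFS from 7 (visiting neighbors in alphabetical/numeric order); mark gray on enter, black on exit:
7 gray
  3 gray
    1 gray
      11 gray
      11 black
    1 black
    2 gray
    2 black
    13 gray
      13→11: 11 black — skip
    13 black
  3 black
  5 gray
    4 gray
      10 gray
        6 gray
        6 black
        8 gray
        8 black
      10 black
      12 gray
        12→7: 7 is gray → back edge
First back edge: 12 → 7.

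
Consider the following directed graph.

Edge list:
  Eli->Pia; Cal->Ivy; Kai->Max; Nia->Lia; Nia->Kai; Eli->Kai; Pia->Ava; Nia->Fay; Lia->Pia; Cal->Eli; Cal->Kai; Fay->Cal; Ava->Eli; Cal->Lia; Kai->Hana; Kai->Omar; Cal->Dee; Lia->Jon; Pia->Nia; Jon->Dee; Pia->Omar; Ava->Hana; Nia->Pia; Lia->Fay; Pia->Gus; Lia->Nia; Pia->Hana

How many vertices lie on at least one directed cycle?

7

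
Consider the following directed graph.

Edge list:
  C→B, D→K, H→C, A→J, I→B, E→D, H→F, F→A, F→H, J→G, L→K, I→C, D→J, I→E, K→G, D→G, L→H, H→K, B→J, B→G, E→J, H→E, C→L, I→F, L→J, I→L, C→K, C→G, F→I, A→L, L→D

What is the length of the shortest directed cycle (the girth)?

2

For each vertex v, BFS finds the shortest path from v back to v.
The shortest such closed walk is H → F → H, length 2.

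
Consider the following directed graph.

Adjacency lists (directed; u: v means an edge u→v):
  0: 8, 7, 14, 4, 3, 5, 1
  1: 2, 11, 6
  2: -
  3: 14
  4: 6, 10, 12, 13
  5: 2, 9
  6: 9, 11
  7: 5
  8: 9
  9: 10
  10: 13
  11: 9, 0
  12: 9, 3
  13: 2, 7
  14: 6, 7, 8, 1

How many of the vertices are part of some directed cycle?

13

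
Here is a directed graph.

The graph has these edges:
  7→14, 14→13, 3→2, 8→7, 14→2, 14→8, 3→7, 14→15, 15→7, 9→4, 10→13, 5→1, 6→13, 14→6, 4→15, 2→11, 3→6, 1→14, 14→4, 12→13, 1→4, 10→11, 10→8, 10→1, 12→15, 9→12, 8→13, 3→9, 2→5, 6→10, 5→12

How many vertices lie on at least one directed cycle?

A vertex is on a directed cycle iff it belongs to a strongly connected component of size ≥ 2 (or has a self-loop).
The vertices on cycles are {1, 2, 4, 5, 6, 7, 8, 10, 12, 14, 15} — 11 in total.

11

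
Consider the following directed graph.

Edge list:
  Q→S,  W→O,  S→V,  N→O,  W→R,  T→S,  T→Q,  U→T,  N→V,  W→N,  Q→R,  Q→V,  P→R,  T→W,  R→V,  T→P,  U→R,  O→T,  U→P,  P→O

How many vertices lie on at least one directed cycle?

5

A vertex is on a directed cycle iff it belongs to a strongly connected component of size ≥ 2 (or has a self-loop).
The vertices on cycles are {N, O, P, T, W} — 5 in total.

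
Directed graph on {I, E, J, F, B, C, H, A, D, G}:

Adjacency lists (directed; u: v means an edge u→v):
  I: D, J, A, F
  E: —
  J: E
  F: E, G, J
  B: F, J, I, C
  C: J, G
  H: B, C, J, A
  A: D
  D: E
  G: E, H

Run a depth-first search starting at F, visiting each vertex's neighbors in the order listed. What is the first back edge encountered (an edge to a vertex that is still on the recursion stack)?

B→F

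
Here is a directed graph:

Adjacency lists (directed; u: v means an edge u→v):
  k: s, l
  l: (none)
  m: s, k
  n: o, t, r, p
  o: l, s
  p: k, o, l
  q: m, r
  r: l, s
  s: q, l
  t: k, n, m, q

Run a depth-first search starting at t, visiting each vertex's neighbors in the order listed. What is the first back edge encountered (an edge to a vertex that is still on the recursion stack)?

m->s

DFS from t (visiting each vertex's neighbors in the order listed); mark gray on enter, black on exit:
t gray
  k gray
    s gray
      q gray
        m gray
          m→s: s is gray → back edge
First back edge: m → s.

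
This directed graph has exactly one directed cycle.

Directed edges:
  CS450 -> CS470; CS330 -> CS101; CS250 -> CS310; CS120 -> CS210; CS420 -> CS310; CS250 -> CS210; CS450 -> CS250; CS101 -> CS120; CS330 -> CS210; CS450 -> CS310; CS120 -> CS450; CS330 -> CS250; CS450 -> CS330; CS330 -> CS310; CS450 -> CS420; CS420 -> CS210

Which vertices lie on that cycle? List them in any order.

CS101, CS120, CS330, CS450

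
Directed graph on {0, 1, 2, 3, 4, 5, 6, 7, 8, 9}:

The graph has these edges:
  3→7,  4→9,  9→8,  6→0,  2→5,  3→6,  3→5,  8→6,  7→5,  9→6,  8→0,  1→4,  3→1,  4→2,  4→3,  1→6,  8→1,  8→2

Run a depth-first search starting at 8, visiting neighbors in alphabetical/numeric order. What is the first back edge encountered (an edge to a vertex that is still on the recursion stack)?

DFS from 8 (visiting neighbors in alphabetical/numeric order); mark gray on enter, black on exit:
8 gray
  0 gray
  0 black
  1 gray
    4 gray
      2 gray
        5 gray
        5 black
      2 black
      3 gray
        3→1: 1 is gray → back edge
First back edge: 3 → 1.

3→1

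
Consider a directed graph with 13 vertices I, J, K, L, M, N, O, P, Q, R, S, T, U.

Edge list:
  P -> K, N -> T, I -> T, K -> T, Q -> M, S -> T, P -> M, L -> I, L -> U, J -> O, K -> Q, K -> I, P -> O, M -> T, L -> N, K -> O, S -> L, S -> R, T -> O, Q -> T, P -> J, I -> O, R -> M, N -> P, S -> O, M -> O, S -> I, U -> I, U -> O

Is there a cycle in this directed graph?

No

DFS with white/gray/black marking, starting from Q:
Q gray
  M gray
    O gray
    O black
    T gray
      T→O: O black — skip
    T black
  M black
  Q→T: T black — skip
Q black
I gray
  I→T: T black — skip
  I→O: O black — skip
I black
J gray
  J→O: O black — skip
J black
K gray
  K→Q: Q black — skip
  K→O: O black — skip
  K→T: T black — skip
  K→I: I black — skip
K black
L gray
  U gray
    U→I: I black — skip
    U→O: O black — skip
  U black
  N gray
    N→T: T black — skip
    P gray
      P→J: J black — skip
      P→O: O black — skip
      P→M: M black — skip
      P→K: K black — skip
    P black
  N black
  L→I: I black — skip
L black
R gray
  R→M: M black — skip
R black
S gray
  S→T: T black — skip
  S→I: I black — skip
  S→L: L black — skip
  S→O: O black — skip
  S→R: R black — skip
S black
Every edge goes to a white or black vertex — no back edge, so the graph is acyclic.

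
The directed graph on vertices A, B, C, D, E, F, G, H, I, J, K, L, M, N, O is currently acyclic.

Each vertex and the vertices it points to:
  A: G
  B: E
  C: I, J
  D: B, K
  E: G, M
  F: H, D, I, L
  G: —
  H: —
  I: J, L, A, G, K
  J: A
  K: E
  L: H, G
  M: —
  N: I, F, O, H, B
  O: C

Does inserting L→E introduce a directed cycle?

Adding L→E creates a cycle iff E can already reach L.
Explore from E: no path reaches L. The graph stays acyclic.

No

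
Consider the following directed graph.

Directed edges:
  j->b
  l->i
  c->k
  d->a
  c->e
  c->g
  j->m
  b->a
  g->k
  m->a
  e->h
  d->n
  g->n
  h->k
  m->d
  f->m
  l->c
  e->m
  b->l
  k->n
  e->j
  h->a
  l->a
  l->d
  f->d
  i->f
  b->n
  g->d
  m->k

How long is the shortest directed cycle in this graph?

5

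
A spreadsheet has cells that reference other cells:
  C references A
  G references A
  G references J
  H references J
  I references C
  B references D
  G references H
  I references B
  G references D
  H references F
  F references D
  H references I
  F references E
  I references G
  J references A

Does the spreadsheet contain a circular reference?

Yes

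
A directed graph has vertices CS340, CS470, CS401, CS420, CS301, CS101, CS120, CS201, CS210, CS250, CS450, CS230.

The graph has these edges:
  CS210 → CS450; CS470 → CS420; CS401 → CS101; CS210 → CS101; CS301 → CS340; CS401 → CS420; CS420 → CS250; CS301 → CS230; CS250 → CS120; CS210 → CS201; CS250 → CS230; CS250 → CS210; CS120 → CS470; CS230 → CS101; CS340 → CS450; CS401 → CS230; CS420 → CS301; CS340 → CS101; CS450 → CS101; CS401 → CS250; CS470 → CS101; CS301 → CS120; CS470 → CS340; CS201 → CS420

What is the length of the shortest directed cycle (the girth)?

For each vertex v, BFS finds the shortest path from v back to v.
The shortest such closed walk is CS420 → CS250 → CS120 → CS470 → CS420, length 4.

4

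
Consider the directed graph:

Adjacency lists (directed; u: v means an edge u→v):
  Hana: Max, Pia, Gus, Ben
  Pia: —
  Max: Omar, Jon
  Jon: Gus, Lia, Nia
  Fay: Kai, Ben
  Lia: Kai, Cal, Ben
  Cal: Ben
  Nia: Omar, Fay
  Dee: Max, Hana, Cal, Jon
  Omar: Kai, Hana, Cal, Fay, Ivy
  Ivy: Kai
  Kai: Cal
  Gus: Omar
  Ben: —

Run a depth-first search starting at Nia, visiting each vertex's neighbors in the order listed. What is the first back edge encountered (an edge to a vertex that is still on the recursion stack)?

DFS from Nia (visiting each vertex's neighbors in the order listed); mark gray on enter, black on exit:
Nia gray
  Omar gray
    Kai gray
      Cal gray
        Ben gray
        Ben black
      Cal black
    Kai black
    Hana gray
      Max gray
        Max→Omar: Omar is gray → back edge
First back edge: Max → Omar.

Max→Omar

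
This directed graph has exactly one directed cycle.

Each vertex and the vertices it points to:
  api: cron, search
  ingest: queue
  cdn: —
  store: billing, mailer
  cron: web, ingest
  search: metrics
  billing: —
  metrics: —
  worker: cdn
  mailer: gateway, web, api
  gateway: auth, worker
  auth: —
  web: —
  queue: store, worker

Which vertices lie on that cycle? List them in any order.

DFS with gray/black marking from queue:
queue gray
  store gray
    billing gray
    billing black
    mailer gray
      gateway gray
        auth gray
        auth black
        worker gray
          cdn gray
          cdn black
        worker black
      gateway black
      web gray
      web black
      api gray
        cron gray
          cron→web: web black — skip
          ingest gray
            ingest→queue: queue is gray → back edge
Back edge closes the cycle queue → store → mailer → api → cron → ingest → queue; its vertices are {api, cron, queue, store, ingest, mailer}.

api, cron, queue, store, ingest, mailer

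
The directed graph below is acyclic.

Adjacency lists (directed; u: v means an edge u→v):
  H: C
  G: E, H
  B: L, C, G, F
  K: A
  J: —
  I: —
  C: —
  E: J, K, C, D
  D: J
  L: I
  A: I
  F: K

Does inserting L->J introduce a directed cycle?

Adding L→J creates a cycle iff J can already reach L.
Explore from J: no path reaches L. The graph stays acyclic.

No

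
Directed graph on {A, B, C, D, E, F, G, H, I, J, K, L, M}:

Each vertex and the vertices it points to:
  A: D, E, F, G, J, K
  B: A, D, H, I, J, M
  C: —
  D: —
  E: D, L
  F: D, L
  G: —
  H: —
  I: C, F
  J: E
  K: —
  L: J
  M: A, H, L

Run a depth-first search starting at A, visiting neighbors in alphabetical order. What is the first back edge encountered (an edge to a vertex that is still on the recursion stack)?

J→E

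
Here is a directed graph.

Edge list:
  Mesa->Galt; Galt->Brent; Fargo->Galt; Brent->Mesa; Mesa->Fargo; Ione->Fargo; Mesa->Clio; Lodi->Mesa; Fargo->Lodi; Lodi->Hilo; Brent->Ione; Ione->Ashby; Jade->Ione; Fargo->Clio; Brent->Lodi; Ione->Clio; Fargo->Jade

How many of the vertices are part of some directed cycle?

7

A vertex is on a directed cycle iff it belongs to a strongly connected component of size ≥ 2 (or has a self-loop).
The vertices on cycles are {Galt, Ione, Jade, Lodi, Mesa, Brent, Fargo} — 7 in total.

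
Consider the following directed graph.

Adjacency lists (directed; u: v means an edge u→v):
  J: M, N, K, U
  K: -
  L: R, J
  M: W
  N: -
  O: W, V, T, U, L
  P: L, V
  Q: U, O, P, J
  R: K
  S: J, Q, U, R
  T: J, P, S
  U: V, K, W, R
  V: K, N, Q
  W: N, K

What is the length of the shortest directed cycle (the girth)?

3

For each vertex v, BFS finds the shortest path from v back to v.
The shortest such closed walk is Q → O → V → Q, length 3.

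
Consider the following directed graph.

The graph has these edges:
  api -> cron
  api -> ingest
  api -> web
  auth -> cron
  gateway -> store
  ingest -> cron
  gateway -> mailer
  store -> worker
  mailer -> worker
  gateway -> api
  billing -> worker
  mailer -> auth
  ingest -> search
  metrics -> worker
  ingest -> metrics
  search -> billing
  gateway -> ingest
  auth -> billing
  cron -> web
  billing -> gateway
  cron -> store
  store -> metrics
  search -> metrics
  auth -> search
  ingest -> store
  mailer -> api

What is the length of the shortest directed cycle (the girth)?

For each vertex v, BFS finds the shortest path from v back to v.
The shortest such closed walk is auth → billing → gateway → mailer → auth, length 4.

4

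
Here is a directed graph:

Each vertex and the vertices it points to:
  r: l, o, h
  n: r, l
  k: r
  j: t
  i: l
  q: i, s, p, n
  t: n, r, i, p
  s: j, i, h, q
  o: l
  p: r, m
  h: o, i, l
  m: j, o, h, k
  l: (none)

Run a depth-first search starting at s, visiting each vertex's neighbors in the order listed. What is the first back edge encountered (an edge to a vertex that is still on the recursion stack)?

m→j

DFS from s (visiting each vertex's neighbors in the order listed); mark gray on enter, black on exit:
s gray
  j gray
    t gray
      n gray
        r gray
          l gray
          l black
          o gray
            o→l: l black — skip
          o black
          h gray
            h→o: o black — skip
            i gray
              i→l: l black — skip
            i black
            h→l: l black — skip
          h black
        r black
        n→l: l black — skip
      n black
      t→r: r black — skip
      t→i: i black — skip
      p gray
        p→r: r black — skip
        m gray
          m→j: j is gray → back edge
First back edge: m → j.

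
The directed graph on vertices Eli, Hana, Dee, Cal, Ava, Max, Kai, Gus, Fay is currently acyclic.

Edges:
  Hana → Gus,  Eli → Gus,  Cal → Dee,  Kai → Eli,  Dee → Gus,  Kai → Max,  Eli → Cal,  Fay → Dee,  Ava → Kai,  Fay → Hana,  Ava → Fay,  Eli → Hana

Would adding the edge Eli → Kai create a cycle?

Yes

Adding Eli→Kai creates a cycle iff Kai can already reach Eli.
Path from Kai: Kai → Eli.
So Kai → … → Eli → Kai is a cycle.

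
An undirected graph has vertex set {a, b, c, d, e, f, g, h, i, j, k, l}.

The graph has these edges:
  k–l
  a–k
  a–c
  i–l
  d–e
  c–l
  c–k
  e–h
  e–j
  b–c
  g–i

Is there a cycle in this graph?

Yes

DFS, tracking each vertex's parent; an edge to a visited non-parent vertex closes a cycle.
Start from j:
visit j (parent –)
  visit e (parent j)
    e–j: parent, skip
    visit d (parent e)
      d–e: parent, skip
    visit h (parent e)
      h–e: parent, skip
visit a (parent –)
  visit k (parent a)
    k–a: parent, skip
    visit l (parent k)
      l–k: parent, skip
      visit i (parent l)
        visit g (parent i)
          g–i: parent, skip
        i–l: parent, skip
      visit c (parent l)
        visit b (parent c)
          b–c: parent, skip
        c–a: a visited and ≠ parent → cycle
Cycle: a – k – l – c – a.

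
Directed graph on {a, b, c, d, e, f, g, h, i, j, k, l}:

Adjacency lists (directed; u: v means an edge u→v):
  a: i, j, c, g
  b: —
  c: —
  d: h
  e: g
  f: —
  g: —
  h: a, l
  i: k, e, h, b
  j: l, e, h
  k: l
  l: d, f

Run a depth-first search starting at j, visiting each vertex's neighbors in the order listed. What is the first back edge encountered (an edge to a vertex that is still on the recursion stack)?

DFS from j (visiting each vertex's neighbors in the order listed); mark gray on enter, black on exit:
j gray
  l gray
    d gray
      h gray
        a gray
          i gray
            k gray
              k→l: l is gray → back edge
First back edge: k → l.

k→l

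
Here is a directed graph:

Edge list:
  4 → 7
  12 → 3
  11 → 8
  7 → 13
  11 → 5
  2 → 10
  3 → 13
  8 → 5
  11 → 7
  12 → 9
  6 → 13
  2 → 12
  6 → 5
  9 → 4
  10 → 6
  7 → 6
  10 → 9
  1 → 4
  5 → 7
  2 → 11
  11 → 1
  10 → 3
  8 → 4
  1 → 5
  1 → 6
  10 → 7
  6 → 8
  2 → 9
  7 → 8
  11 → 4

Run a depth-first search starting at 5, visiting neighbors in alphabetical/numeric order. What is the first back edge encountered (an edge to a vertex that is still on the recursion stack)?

6→5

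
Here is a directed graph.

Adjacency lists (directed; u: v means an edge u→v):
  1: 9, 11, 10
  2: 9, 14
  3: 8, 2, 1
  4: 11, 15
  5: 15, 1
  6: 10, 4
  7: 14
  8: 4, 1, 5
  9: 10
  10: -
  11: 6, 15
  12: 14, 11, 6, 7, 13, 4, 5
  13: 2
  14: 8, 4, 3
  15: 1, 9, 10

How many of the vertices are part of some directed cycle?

8

A vertex is on a directed cycle iff it belongs to a strongly connected component of size ≥ 2 (or has a self-loop).
The vertices on cycles are {1, 2, 3, 4, 6, 11, 14, 15} — 8 in total.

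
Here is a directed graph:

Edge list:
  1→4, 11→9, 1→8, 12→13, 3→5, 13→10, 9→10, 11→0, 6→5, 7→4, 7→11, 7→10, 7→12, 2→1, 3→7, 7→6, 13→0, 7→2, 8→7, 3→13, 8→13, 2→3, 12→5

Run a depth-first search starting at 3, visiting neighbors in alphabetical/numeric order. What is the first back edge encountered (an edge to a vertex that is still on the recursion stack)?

DFS from 3 (visiting neighbors in alphabetical/numeric order); mark gray on enter, black on exit:
3 gray
  5 gray
  5 black
  7 gray
    2 gray
      1 gray
        4 gray
        4 black
        8 gray
          8→7: 7 is gray → back edge
First back edge: 8 → 7.

8→7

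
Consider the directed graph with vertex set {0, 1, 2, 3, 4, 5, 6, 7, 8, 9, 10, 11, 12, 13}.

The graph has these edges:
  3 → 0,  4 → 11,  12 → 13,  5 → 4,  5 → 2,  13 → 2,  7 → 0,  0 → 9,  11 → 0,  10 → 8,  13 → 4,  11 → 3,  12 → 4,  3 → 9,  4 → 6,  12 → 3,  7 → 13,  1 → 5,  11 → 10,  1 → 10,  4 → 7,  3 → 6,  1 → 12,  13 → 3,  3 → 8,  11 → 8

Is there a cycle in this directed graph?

Yes

DFS with white/gray/black marking, starting from 3:
3 gray
  8 gray
  8 black
  9 gray
  9 black
  0 gray
    0→9: 9 black — skip
  0 black
  6 gray
  6 black
3 black
1 gray
  5 gray
    4 gray
      11 gray
        11→8: 8 black — skip
        10 gray
          10→8: 8 black — skip
        10 black
        11→3: 3 black — skip
        11→0: 0 black — skip
      11 black
      4→6: 6 black — skip
      7 gray
        13 gray
          2 gray
          2 black
          13→4: 4 is gray → back edge
Back edge found, so a cycle exists: 4 → 7 → 13 → 4.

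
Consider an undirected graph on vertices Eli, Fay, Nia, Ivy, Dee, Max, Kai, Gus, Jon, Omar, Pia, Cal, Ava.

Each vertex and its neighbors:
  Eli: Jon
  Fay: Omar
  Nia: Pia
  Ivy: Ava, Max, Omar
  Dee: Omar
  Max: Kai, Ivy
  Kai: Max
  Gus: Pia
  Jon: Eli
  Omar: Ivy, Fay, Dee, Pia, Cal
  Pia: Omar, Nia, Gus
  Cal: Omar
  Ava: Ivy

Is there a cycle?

No

DFS, tracking each vertex's parent; an edge to a visited non-parent vertex closes a cycle.
Start from Dee:
visit Dee (parent –)
  visit Omar (parent Dee)
    visit Ivy (parent Omar)
      visit Ava (parent Ivy)
        Ava–Ivy: parent, skip
      visit Max (parent Ivy)
        visit Kai (parent Max)
          Kai–Max: parent, skip
        Max–Ivy: parent, skip
      Ivy–Omar: parent, skip
    visit Fay (parent Omar)
      Fay–Omar: parent, skip
    Omar–Dee: parent, skip
    visit Pia (parent Omar)
      Pia–Omar: parent, skip
      visit Nia (parent Pia)
        Nia–Pia: parent, skip
      visit Gus (parent Pia)
        Gus–Pia: parent, skip
    visit Cal (parent Omar)
      Cal–Omar: parent, skip
visit Eli (parent –)
  visit Jon (parent Eli)
    Jon–Eli: parent, skip
No non-parent visited neighbor found — the graph is a forest.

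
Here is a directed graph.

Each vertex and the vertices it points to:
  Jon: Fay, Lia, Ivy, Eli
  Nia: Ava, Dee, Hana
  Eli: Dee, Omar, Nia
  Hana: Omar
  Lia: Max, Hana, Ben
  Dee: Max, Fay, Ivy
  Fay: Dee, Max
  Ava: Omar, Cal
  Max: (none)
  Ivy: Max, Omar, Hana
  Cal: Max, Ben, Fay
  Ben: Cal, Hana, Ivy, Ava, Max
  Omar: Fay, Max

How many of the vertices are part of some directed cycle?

8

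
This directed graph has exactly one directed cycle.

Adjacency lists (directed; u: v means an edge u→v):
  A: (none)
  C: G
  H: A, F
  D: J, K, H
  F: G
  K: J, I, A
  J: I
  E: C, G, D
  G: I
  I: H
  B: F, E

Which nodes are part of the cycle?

DFS with gray/black marking from H:
H gray
  A gray
  A black
  F gray
    G gray
      I gray
        I→H: H is gray → back edge
Back edge closes the cycle H → F → G → I → H; its vertices are {F, G, H, I}.

F, G, H, I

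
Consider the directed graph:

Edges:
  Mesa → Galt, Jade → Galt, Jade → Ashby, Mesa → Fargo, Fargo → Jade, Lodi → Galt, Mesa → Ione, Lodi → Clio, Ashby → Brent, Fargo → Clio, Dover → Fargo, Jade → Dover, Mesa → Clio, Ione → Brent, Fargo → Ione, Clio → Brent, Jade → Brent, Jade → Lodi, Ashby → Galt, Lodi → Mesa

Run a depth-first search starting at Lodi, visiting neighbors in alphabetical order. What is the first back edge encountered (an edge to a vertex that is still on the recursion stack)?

Dover→Fargo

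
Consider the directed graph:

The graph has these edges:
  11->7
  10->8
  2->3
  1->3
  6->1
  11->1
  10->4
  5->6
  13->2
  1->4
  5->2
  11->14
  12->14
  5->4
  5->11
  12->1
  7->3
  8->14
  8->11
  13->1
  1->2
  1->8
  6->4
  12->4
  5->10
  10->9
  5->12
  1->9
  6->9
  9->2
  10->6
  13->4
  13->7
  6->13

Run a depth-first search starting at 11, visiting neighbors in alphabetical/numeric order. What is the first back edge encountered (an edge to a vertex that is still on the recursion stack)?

DFS from 11 (visiting neighbors in alphabetical/numeric order); mark gray on enter, black on exit:
11 gray
  1 gray
    2 gray
      3 gray
      3 black
    2 black
    1→3: 3 black — skip
    4 gray
    4 black
    8 gray
      8→11: 11 is gray → back edge
First back edge: 8 → 11.

8→11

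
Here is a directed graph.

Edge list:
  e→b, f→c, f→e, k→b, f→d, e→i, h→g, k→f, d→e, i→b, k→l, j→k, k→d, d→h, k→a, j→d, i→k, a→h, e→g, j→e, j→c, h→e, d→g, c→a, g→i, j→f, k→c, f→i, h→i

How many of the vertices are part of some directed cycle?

9

A vertex is on a directed cycle iff it belongs to a strongly connected component of size ≥ 2 (or has a self-loop).
The vertices on cycles are {a, c, d, e, f, g, h, i, k} — 9 in total.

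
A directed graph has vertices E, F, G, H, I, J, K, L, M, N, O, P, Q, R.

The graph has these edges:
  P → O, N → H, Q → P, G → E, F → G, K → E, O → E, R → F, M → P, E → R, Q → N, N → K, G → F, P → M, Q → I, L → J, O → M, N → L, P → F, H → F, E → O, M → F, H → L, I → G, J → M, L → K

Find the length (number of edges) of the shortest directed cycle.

2

For each vertex v, BFS finds the shortest path from v back to v.
The shortest such closed walk is G → F → G, length 2.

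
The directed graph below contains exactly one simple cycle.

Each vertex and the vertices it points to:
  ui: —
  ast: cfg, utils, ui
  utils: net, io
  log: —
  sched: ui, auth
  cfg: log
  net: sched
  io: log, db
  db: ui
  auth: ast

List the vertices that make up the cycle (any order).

DFS with gray/black marking from ast:
ast gray
  cfg gray
    log gray
    log black
  cfg black
  utils gray
    net gray
      sched gray
        ui gray
        ui black
        auth gray
          auth→ast: ast is gray → back edge
Back edge closes the cycle ast → utils → net → sched → auth → ast; its vertices are {ast, net, auth, sched, utils}.

ast, net, auth, sched, utils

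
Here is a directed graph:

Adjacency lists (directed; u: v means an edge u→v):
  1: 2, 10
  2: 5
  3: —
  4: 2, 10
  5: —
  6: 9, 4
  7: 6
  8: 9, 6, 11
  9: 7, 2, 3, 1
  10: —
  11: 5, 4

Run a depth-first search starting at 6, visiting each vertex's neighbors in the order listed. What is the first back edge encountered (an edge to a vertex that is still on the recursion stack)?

7→6

DFS from 6 (visiting each vertex's neighbors in the order listed); mark gray on enter, black on exit:
6 gray
  9 gray
    7 gray
      7→6: 6 is gray → back edge
First back edge: 7 → 6.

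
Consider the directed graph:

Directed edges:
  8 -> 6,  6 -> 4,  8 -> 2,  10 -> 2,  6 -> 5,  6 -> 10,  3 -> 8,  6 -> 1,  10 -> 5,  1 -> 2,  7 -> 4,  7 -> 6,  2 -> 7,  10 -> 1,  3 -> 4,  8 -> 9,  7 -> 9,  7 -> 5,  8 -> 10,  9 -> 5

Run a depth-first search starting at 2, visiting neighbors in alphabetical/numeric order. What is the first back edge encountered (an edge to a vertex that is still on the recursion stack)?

DFS from 2 (visiting neighbors in alphabetical/numeric order); mark gray on enter, black on exit:
2 gray
  7 gray
    4 gray
    4 black
    5 gray
    5 black
    6 gray
      1 gray
        1→2: 2 is gray → back edge
First back edge: 1 → 2.

1->2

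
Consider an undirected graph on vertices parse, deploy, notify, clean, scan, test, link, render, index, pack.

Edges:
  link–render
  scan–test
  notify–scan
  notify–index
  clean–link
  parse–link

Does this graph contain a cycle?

DFS, tracking each vertex's parent; an edge to a visited non-parent vertex closes a cycle.
Start from notify:
visit notify (parent –)
  visit index (parent notify)
    index–notify: parent, skip
  visit scan (parent notify)
    scan–notify: parent, skip
    visit test (parent scan)
      test–scan: parent, skip
visit parse (parent –)
  visit link (parent parse)
    link–parse: parent, skip
    visit render (parent link)
      render–link: parent, skip
    visit clean (parent link)
      clean–link: parent, skip
visit deploy (parent –)
visit pack (parent –)
No non-parent visited neighbor found — the graph is a forest.

No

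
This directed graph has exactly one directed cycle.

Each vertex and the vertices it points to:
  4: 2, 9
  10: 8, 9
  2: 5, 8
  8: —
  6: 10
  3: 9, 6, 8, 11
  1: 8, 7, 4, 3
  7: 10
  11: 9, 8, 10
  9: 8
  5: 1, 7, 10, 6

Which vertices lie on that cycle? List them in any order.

1, 2, 4, 5

DFS with gray/black marking from 1:
1 gray
  8 gray
  8 black
  7 gray
    10 gray
      10→8: 8 black — skip
      9 gray
        9→8: 8 black — skip
      9 black
    10 black
  7 black
  4 gray
    2 gray
      5 gray
        5→1: 1 is gray → back edge
Back edge closes the cycle 1 → 4 → 2 → 5 → 1; its vertices are {1, 2, 4, 5}.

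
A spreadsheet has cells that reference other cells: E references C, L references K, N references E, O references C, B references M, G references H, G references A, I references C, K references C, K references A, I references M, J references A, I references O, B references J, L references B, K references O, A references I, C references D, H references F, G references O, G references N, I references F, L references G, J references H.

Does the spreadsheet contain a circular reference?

No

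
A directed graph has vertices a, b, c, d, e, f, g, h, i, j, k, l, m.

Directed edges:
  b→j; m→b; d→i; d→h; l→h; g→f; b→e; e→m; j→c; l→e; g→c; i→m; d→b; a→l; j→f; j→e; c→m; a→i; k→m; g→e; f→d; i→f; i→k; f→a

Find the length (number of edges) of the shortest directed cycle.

3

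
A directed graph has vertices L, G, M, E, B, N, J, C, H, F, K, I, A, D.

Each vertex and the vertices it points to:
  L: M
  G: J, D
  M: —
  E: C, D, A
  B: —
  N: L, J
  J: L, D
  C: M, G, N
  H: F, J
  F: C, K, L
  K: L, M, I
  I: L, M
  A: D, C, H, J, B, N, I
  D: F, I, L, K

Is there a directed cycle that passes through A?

No

A lies on a cycle iff there is a path from A back to itself.
Exploring from A, it never reaches itself; equivalently, its strongly connected component is a singleton.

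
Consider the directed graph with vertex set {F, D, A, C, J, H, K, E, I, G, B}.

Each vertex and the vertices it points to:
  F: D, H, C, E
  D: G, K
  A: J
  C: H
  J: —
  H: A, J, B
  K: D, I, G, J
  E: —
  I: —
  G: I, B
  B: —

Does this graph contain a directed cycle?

Yes

DFS with white/gray/black marking, starting from J:
J gray
J black
F gray
  D gray
    G gray
      I gray
      I black
      B gray
      B black
    G black
    K gray
      K→D: D is gray → back edge
Back edge found, so a cycle exists: D → K → D.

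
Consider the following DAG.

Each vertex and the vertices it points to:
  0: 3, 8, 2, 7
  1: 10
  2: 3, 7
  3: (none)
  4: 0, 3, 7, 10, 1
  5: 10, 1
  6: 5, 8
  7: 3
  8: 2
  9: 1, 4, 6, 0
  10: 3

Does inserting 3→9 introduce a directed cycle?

Yes

Adding 3→9 creates a cycle iff 9 can already reach 3.
Path from 9: 9 → 4 → 3.
So 9 → … → 3 → 9 is a cycle.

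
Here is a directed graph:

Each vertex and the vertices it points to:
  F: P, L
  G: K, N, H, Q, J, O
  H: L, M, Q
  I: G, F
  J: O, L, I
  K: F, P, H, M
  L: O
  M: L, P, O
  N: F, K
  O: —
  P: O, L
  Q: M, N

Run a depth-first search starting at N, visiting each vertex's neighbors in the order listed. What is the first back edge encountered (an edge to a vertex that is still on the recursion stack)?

Q→N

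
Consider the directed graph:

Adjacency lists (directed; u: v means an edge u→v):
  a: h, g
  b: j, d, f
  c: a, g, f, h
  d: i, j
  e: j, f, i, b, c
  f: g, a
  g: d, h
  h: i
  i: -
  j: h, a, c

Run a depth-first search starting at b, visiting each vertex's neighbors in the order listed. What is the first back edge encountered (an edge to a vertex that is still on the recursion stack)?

DFS from b (visiting each vertex's neighbors in the order listed); mark gray on enter, black on exit:
b gray
  j gray
    h gray
      i gray
      i black
    h black
    a gray
      a→h: h black — skip
      g gray
        d gray
          d→i: i black — skip
          d→j: j is gray → back edge
First back edge: d → j.

d→j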